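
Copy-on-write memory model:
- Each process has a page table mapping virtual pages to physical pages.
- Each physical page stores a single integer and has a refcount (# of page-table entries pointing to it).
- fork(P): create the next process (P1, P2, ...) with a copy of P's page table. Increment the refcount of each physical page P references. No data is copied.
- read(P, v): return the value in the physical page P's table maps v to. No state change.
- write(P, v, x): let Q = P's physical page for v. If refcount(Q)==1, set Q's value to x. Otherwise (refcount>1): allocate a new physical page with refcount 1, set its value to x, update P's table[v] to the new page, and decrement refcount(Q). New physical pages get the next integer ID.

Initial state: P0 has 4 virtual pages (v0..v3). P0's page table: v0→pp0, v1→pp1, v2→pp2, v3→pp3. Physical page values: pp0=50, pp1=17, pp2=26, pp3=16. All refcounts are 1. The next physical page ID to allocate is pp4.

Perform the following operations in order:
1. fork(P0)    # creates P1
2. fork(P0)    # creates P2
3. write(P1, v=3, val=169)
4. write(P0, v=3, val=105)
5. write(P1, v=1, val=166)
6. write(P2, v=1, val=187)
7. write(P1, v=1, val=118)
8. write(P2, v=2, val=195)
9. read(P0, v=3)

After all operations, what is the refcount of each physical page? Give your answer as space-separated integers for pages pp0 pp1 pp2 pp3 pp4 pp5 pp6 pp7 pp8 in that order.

Answer: 3 1 2 1 1 1 1 1 1

Derivation:
Op 1: fork(P0) -> P1. 4 ppages; refcounts: pp0:2 pp1:2 pp2:2 pp3:2
Op 2: fork(P0) -> P2. 4 ppages; refcounts: pp0:3 pp1:3 pp2:3 pp3:3
Op 3: write(P1, v3, 169). refcount(pp3)=3>1 -> COPY to pp4. 5 ppages; refcounts: pp0:3 pp1:3 pp2:3 pp3:2 pp4:1
Op 4: write(P0, v3, 105). refcount(pp3)=2>1 -> COPY to pp5. 6 ppages; refcounts: pp0:3 pp1:3 pp2:3 pp3:1 pp4:1 pp5:1
Op 5: write(P1, v1, 166). refcount(pp1)=3>1 -> COPY to pp6. 7 ppages; refcounts: pp0:3 pp1:2 pp2:3 pp3:1 pp4:1 pp5:1 pp6:1
Op 6: write(P2, v1, 187). refcount(pp1)=2>1 -> COPY to pp7. 8 ppages; refcounts: pp0:3 pp1:1 pp2:3 pp3:1 pp4:1 pp5:1 pp6:1 pp7:1
Op 7: write(P1, v1, 118). refcount(pp6)=1 -> write in place. 8 ppages; refcounts: pp0:3 pp1:1 pp2:3 pp3:1 pp4:1 pp5:1 pp6:1 pp7:1
Op 8: write(P2, v2, 195). refcount(pp2)=3>1 -> COPY to pp8. 9 ppages; refcounts: pp0:3 pp1:1 pp2:2 pp3:1 pp4:1 pp5:1 pp6:1 pp7:1 pp8:1
Op 9: read(P0, v3) -> 105. No state change.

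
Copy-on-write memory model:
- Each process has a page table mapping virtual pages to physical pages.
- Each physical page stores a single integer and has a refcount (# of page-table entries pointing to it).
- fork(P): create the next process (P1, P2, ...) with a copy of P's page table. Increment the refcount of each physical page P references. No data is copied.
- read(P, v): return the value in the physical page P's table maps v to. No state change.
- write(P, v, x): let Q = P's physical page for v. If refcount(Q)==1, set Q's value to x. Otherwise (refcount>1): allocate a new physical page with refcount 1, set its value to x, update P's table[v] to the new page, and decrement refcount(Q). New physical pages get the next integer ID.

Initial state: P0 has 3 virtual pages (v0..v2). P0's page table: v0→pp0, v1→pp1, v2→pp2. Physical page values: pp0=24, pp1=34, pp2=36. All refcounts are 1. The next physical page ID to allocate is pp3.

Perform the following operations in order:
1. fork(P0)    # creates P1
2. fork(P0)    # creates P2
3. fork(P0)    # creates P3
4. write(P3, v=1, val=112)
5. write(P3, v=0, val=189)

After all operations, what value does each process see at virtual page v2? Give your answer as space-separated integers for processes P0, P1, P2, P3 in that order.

Answer: 36 36 36 36

Derivation:
Op 1: fork(P0) -> P1. 3 ppages; refcounts: pp0:2 pp1:2 pp2:2
Op 2: fork(P0) -> P2. 3 ppages; refcounts: pp0:3 pp1:3 pp2:3
Op 3: fork(P0) -> P3. 3 ppages; refcounts: pp0:4 pp1:4 pp2:4
Op 4: write(P3, v1, 112). refcount(pp1)=4>1 -> COPY to pp3. 4 ppages; refcounts: pp0:4 pp1:3 pp2:4 pp3:1
Op 5: write(P3, v0, 189). refcount(pp0)=4>1 -> COPY to pp4. 5 ppages; refcounts: pp0:3 pp1:3 pp2:4 pp3:1 pp4:1
P0: v2 -> pp2 = 36
P1: v2 -> pp2 = 36
P2: v2 -> pp2 = 36
P3: v2 -> pp2 = 36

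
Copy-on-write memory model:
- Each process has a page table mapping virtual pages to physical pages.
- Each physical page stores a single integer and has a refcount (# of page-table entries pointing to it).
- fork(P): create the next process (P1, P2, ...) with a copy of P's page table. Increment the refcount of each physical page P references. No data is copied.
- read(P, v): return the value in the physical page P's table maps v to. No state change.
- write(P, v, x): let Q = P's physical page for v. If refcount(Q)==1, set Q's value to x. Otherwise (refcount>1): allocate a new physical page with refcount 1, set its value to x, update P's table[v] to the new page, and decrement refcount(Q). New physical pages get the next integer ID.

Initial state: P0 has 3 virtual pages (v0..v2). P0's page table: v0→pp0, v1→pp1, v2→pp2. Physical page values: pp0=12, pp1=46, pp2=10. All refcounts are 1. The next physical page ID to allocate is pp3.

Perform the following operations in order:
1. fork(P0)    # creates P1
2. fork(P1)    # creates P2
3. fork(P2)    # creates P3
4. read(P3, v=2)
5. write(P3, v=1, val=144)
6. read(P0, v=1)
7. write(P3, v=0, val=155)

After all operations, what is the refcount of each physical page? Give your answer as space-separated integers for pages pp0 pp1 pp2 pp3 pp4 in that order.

Op 1: fork(P0) -> P1. 3 ppages; refcounts: pp0:2 pp1:2 pp2:2
Op 2: fork(P1) -> P2. 3 ppages; refcounts: pp0:3 pp1:3 pp2:3
Op 3: fork(P2) -> P3. 3 ppages; refcounts: pp0:4 pp1:4 pp2:4
Op 4: read(P3, v2) -> 10. No state change.
Op 5: write(P3, v1, 144). refcount(pp1)=4>1 -> COPY to pp3. 4 ppages; refcounts: pp0:4 pp1:3 pp2:4 pp3:1
Op 6: read(P0, v1) -> 46. No state change.
Op 7: write(P3, v0, 155). refcount(pp0)=4>1 -> COPY to pp4. 5 ppages; refcounts: pp0:3 pp1:3 pp2:4 pp3:1 pp4:1

Answer: 3 3 4 1 1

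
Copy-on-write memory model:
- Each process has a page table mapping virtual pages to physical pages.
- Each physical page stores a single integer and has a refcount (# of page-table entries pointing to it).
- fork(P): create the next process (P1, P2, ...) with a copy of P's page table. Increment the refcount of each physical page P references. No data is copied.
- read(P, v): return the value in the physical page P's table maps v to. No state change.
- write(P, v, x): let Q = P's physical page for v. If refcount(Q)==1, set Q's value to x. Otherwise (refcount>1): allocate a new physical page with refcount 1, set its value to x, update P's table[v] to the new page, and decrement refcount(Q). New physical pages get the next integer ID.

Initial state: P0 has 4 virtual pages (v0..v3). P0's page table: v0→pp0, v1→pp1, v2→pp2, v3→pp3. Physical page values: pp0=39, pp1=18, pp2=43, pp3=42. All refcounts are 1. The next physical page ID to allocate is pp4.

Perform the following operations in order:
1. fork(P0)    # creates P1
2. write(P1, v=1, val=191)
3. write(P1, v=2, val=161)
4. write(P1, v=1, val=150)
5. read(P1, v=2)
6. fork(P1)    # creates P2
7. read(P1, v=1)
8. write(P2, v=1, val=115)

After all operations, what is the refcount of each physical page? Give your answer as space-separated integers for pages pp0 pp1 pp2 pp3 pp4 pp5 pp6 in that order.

Answer: 3 1 1 3 1 2 1

Derivation:
Op 1: fork(P0) -> P1. 4 ppages; refcounts: pp0:2 pp1:2 pp2:2 pp3:2
Op 2: write(P1, v1, 191). refcount(pp1)=2>1 -> COPY to pp4. 5 ppages; refcounts: pp0:2 pp1:1 pp2:2 pp3:2 pp4:1
Op 3: write(P1, v2, 161). refcount(pp2)=2>1 -> COPY to pp5. 6 ppages; refcounts: pp0:2 pp1:1 pp2:1 pp3:2 pp4:1 pp5:1
Op 4: write(P1, v1, 150). refcount(pp4)=1 -> write in place. 6 ppages; refcounts: pp0:2 pp1:1 pp2:1 pp3:2 pp4:1 pp5:1
Op 5: read(P1, v2) -> 161. No state change.
Op 6: fork(P1) -> P2. 6 ppages; refcounts: pp0:3 pp1:1 pp2:1 pp3:3 pp4:2 pp5:2
Op 7: read(P1, v1) -> 150. No state change.
Op 8: write(P2, v1, 115). refcount(pp4)=2>1 -> COPY to pp6. 7 ppages; refcounts: pp0:3 pp1:1 pp2:1 pp3:3 pp4:1 pp5:2 pp6:1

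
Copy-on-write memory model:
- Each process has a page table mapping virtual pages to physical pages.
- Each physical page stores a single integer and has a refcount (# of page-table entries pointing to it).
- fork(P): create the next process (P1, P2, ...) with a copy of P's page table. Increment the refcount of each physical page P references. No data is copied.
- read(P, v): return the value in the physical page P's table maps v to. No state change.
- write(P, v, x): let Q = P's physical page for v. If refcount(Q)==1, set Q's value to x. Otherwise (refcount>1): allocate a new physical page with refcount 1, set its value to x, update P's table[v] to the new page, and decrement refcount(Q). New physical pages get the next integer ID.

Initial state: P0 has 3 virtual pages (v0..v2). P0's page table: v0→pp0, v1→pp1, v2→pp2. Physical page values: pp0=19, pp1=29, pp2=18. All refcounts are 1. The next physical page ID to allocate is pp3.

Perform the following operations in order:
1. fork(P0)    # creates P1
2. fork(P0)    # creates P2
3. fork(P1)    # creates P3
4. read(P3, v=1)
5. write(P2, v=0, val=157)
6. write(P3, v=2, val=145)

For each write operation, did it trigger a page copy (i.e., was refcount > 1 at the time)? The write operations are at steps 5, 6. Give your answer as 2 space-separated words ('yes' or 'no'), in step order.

Op 1: fork(P0) -> P1. 3 ppages; refcounts: pp0:2 pp1:2 pp2:2
Op 2: fork(P0) -> P2. 3 ppages; refcounts: pp0:3 pp1:3 pp2:3
Op 3: fork(P1) -> P3. 3 ppages; refcounts: pp0:4 pp1:4 pp2:4
Op 4: read(P3, v1) -> 29. No state change.
Op 5: write(P2, v0, 157). refcount(pp0)=4>1 -> COPY to pp3. 4 ppages; refcounts: pp0:3 pp1:4 pp2:4 pp3:1
Op 6: write(P3, v2, 145). refcount(pp2)=4>1 -> COPY to pp4. 5 ppages; refcounts: pp0:3 pp1:4 pp2:3 pp3:1 pp4:1

yes yes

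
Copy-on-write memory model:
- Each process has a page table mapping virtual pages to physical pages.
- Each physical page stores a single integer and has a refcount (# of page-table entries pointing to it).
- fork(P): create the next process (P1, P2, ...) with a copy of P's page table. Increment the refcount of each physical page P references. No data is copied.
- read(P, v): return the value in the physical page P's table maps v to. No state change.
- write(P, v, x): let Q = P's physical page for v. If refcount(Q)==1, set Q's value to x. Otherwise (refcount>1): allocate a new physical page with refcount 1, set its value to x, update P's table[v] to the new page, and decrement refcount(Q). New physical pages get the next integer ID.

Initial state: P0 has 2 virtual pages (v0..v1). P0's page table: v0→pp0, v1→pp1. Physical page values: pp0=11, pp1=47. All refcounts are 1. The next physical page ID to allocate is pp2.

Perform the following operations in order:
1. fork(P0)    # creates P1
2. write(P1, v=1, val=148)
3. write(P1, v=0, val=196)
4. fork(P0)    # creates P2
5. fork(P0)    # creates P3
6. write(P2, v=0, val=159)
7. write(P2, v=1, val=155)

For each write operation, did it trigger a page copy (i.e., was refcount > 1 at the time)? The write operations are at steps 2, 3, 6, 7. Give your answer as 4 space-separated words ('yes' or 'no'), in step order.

Op 1: fork(P0) -> P1. 2 ppages; refcounts: pp0:2 pp1:2
Op 2: write(P1, v1, 148). refcount(pp1)=2>1 -> COPY to pp2. 3 ppages; refcounts: pp0:2 pp1:1 pp2:1
Op 3: write(P1, v0, 196). refcount(pp0)=2>1 -> COPY to pp3. 4 ppages; refcounts: pp0:1 pp1:1 pp2:1 pp3:1
Op 4: fork(P0) -> P2. 4 ppages; refcounts: pp0:2 pp1:2 pp2:1 pp3:1
Op 5: fork(P0) -> P3. 4 ppages; refcounts: pp0:3 pp1:3 pp2:1 pp3:1
Op 6: write(P2, v0, 159). refcount(pp0)=3>1 -> COPY to pp4. 5 ppages; refcounts: pp0:2 pp1:3 pp2:1 pp3:1 pp4:1
Op 7: write(P2, v1, 155). refcount(pp1)=3>1 -> COPY to pp5. 6 ppages; refcounts: pp0:2 pp1:2 pp2:1 pp3:1 pp4:1 pp5:1

yes yes yes yes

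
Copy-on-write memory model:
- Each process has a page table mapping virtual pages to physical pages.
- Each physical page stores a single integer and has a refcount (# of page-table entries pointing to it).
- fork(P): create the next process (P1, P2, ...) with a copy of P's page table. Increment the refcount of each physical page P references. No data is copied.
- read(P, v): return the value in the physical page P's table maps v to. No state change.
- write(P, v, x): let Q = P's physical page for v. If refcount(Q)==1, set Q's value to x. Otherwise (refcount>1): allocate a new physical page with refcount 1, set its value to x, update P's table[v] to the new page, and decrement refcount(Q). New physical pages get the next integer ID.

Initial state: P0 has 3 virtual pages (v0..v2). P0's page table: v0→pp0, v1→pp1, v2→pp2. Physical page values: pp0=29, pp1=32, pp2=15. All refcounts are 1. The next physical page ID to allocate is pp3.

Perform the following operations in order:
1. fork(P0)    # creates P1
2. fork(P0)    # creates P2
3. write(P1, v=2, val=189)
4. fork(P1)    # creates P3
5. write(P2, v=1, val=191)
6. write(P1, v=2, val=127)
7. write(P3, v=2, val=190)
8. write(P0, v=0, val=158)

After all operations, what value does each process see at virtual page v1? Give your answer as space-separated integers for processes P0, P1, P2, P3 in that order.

Answer: 32 32 191 32

Derivation:
Op 1: fork(P0) -> P1. 3 ppages; refcounts: pp0:2 pp1:2 pp2:2
Op 2: fork(P0) -> P2. 3 ppages; refcounts: pp0:3 pp1:3 pp2:3
Op 3: write(P1, v2, 189). refcount(pp2)=3>1 -> COPY to pp3. 4 ppages; refcounts: pp0:3 pp1:3 pp2:2 pp3:1
Op 4: fork(P1) -> P3. 4 ppages; refcounts: pp0:4 pp1:4 pp2:2 pp3:2
Op 5: write(P2, v1, 191). refcount(pp1)=4>1 -> COPY to pp4. 5 ppages; refcounts: pp0:4 pp1:3 pp2:2 pp3:2 pp4:1
Op 6: write(P1, v2, 127). refcount(pp3)=2>1 -> COPY to pp5. 6 ppages; refcounts: pp0:4 pp1:3 pp2:2 pp3:1 pp4:1 pp5:1
Op 7: write(P3, v2, 190). refcount(pp3)=1 -> write in place. 6 ppages; refcounts: pp0:4 pp1:3 pp2:2 pp3:1 pp4:1 pp5:1
Op 8: write(P0, v0, 158). refcount(pp0)=4>1 -> COPY to pp6. 7 ppages; refcounts: pp0:3 pp1:3 pp2:2 pp3:1 pp4:1 pp5:1 pp6:1
P0: v1 -> pp1 = 32
P1: v1 -> pp1 = 32
P2: v1 -> pp4 = 191
P3: v1 -> pp1 = 32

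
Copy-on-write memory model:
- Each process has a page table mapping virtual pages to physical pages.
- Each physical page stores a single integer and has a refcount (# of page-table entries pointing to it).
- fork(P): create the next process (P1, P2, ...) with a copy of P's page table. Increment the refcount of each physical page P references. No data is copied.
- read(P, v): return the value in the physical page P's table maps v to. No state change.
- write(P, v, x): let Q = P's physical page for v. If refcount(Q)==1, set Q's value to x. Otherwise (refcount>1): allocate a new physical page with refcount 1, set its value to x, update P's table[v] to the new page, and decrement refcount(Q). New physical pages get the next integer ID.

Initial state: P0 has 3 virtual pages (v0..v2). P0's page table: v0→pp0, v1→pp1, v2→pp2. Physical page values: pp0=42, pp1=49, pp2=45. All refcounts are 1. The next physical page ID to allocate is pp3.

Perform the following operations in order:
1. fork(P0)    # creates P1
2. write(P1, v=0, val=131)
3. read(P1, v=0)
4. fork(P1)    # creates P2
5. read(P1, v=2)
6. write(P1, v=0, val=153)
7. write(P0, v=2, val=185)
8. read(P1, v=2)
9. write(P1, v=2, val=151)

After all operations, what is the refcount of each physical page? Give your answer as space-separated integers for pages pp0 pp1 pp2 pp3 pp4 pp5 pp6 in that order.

Answer: 1 3 1 1 1 1 1

Derivation:
Op 1: fork(P0) -> P1. 3 ppages; refcounts: pp0:2 pp1:2 pp2:2
Op 2: write(P1, v0, 131). refcount(pp0)=2>1 -> COPY to pp3. 4 ppages; refcounts: pp0:1 pp1:2 pp2:2 pp3:1
Op 3: read(P1, v0) -> 131. No state change.
Op 4: fork(P1) -> P2. 4 ppages; refcounts: pp0:1 pp1:3 pp2:3 pp3:2
Op 5: read(P1, v2) -> 45. No state change.
Op 6: write(P1, v0, 153). refcount(pp3)=2>1 -> COPY to pp4. 5 ppages; refcounts: pp0:1 pp1:3 pp2:3 pp3:1 pp4:1
Op 7: write(P0, v2, 185). refcount(pp2)=3>1 -> COPY to pp5. 6 ppages; refcounts: pp0:1 pp1:3 pp2:2 pp3:1 pp4:1 pp5:1
Op 8: read(P1, v2) -> 45. No state change.
Op 9: write(P1, v2, 151). refcount(pp2)=2>1 -> COPY to pp6. 7 ppages; refcounts: pp0:1 pp1:3 pp2:1 pp3:1 pp4:1 pp5:1 pp6:1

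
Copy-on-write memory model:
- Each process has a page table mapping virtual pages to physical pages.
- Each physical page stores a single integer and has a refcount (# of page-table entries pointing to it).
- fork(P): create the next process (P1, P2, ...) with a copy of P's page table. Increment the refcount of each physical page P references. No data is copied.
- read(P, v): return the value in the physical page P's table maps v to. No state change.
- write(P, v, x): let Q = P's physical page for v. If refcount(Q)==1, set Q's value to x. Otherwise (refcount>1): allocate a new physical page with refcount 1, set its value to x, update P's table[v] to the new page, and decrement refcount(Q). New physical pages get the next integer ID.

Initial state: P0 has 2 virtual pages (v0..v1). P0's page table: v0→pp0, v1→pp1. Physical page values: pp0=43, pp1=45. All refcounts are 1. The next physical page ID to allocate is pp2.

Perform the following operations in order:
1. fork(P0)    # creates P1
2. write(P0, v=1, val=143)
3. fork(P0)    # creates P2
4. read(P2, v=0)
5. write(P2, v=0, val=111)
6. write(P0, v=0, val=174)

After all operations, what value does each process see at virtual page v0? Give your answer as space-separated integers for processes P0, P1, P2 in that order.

Op 1: fork(P0) -> P1. 2 ppages; refcounts: pp0:2 pp1:2
Op 2: write(P0, v1, 143). refcount(pp1)=2>1 -> COPY to pp2. 3 ppages; refcounts: pp0:2 pp1:1 pp2:1
Op 3: fork(P0) -> P2. 3 ppages; refcounts: pp0:3 pp1:1 pp2:2
Op 4: read(P2, v0) -> 43. No state change.
Op 5: write(P2, v0, 111). refcount(pp0)=3>1 -> COPY to pp3. 4 ppages; refcounts: pp0:2 pp1:1 pp2:2 pp3:1
Op 6: write(P0, v0, 174). refcount(pp0)=2>1 -> COPY to pp4. 5 ppages; refcounts: pp0:1 pp1:1 pp2:2 pp3:1 pp4:1
P0: v0 -> pp4 = 174
P1: v0 -> pp0 = 43
P2: v0 -> pp3 = 111

Answer: 174 43 111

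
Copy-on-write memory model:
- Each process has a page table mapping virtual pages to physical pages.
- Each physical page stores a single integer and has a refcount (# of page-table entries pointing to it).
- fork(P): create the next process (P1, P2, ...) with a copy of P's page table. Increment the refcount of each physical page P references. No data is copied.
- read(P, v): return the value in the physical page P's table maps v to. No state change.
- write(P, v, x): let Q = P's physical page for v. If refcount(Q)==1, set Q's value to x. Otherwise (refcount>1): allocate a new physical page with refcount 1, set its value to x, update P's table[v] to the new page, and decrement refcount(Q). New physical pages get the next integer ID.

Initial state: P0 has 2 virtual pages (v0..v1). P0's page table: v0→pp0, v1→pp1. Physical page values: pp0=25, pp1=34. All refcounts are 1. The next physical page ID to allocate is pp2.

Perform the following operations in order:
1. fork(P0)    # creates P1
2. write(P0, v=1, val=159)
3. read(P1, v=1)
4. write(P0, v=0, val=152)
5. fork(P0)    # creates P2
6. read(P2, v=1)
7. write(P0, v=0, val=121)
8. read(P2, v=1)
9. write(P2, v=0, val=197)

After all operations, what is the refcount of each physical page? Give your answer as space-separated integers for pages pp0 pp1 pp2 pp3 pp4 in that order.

Op 1: fork(P0) -> P1. 2 ppages; refcounts: pp0:2 pp1:2
Op 2: write(P0, v1, 159). refcount(pp1)=2>1 -> COPY to pp2. 3 ppages; refcounts: pp0:2 pp1:1 pp2:1
Op 3: read(P1, v1) -> 34. No state change.
Op 4: write(P0, v0, 152). refcount(pp0)=2>1 -> COPY to pp3. 4 ppages; refcounts: pp0:1 pp1:1 pp2:1 pp3:1
Op 5: fork(P0) -> P2. 4 ppages; refcounts: pp0:1 pp1:1 pp2:2 pp3:2
Op 6: read(P2, v1) -> 159. No state change.
Op 7: write(P0, v0, 121). refcount(pp3)=2>1 -> COPY to pp4. 5 ppages; refcounts: pp0:1 pp1:1 pp2:2 pp3:1 pp4:1
Op 8: read(P2, v1) -> 159. No state change.
Op 9: write(P2, v0, 197). refcount(pp3)=1 -> write in place. 5 ppages; refcounts: pp0:1 pp1:1 pp2:2 pp3:1 pp4:1

Answer: 1 1 2 1 1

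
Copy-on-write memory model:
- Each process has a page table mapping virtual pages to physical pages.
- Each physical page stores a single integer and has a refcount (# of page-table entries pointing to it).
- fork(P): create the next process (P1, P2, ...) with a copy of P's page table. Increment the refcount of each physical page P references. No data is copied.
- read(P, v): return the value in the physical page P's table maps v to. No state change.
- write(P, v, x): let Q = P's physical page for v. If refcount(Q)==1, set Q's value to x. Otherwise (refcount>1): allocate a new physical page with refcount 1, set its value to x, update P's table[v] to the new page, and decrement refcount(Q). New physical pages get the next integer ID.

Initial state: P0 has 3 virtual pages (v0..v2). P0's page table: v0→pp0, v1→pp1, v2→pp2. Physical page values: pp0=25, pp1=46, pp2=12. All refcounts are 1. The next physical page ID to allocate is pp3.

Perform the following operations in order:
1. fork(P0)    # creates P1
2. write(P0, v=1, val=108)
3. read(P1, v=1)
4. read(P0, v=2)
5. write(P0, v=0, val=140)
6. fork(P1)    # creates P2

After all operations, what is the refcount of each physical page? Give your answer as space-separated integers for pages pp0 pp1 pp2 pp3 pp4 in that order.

Answer: 2 2 3 1 1

Derivation:
Op 1: fork(P0) -> P1. 3 ppages; refcounts: pp0:2 pp1:2 pp2:2
Op 2: write(P0, v1, 108). refcount(pp1)=2>1 -> COPY to pp3. 4 ppages; refcounts: pp0:2 pp1:1 pp2:2 pp3:1
Op 3: read(P1, v1) -> 46. No state change.
Op 4: read(P0, v2) -> 12. No state change.
Op 5: write(P0, v0, 140). refcount(pp0)=2>1 -> COPY to pp4. 5 ppages; refcounts: pp0:1 pp1:1 pp2:2 pp3:1 pp4:1
Op 6: fork(P1) -> P2. 5 ppages; refcounts: pp0:2 pp1:2 pp2:3 pp3:1 pp4:1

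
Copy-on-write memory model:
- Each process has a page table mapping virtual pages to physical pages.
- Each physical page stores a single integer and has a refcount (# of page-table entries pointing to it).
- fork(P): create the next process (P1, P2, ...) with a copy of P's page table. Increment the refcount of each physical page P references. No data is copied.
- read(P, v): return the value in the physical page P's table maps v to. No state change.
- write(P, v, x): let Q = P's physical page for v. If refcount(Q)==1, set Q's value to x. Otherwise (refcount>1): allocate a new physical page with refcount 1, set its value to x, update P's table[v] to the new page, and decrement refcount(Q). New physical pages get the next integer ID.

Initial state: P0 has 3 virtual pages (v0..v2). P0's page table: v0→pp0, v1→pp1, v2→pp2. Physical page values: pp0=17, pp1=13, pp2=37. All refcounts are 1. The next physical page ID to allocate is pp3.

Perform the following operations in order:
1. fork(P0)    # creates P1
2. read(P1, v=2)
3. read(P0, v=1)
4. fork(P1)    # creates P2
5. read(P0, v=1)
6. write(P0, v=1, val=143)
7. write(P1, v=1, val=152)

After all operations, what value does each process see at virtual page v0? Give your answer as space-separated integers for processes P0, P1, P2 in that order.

Op 1: fork(P0) -> P1. 3 ppages; refcounts: pp0:2 pp1:2 pp2:2
Op 2: read(P1, v2) -> 37. No state change.
Op 3: read(P0, v1) -> 13. No state change.
Op 4: fork(P1) -> P2. 3 ppages; refcounts: pp0:3 pp1:3 pp2:3
Op 5: read(P0, v1) -> 13. No state change.
Op 6: write(P0, v1, 143). refcount(pp1)=3>1 -> COPY to pp3. 4 ppages; refcounts: pp0:3 pp1:2 pp2:3 pp3:1
Op 7: write(P1, v1, 152). refcount(pp1)=2>1 -> COPY to pp4. 5 ppages; refcounts: pp0:3 pp1:1 pp2:3 pp3:1 pp4:1
P0: v0 -> pp0 = 17
P1: v0 -> pp0 = 17
P2: v0 -> pp0 = 17

Answer: 17 17 17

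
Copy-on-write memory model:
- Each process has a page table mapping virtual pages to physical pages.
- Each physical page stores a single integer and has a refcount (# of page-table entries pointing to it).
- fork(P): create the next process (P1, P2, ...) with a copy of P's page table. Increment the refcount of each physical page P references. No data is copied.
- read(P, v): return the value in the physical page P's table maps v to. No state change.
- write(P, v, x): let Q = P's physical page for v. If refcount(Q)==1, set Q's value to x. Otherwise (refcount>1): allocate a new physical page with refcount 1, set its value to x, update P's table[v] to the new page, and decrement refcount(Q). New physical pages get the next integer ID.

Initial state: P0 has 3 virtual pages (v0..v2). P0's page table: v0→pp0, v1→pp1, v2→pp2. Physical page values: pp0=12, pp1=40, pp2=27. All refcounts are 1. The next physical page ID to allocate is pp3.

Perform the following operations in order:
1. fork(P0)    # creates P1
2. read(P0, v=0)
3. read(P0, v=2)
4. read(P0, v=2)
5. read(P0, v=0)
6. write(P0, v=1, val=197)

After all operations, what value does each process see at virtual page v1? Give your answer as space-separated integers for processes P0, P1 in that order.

Op 1: fork(P0) -> P1. 3 ppages; refcounts: pp0:2 pp1:2 pp2:2
Op 2: read(P0, v0) -> 12. No state change.
Op 3: read(P0, v2) -> 27. No state change.
Op 4: read(P0, v2) -> 27. No state change.
Op 5: read(P0, v0) -> 12. No state change.
Op 6: write(P0, v1, 197). refcount(pp1)=2>1 -> COPY to pp3. 4 ppages; refcounts: pp0:2 pp1:1 pp2:2 pp3:1
P0: v1 -> pp3 = 197
P1: v1 -> pp1 = 40

Answer: 197 40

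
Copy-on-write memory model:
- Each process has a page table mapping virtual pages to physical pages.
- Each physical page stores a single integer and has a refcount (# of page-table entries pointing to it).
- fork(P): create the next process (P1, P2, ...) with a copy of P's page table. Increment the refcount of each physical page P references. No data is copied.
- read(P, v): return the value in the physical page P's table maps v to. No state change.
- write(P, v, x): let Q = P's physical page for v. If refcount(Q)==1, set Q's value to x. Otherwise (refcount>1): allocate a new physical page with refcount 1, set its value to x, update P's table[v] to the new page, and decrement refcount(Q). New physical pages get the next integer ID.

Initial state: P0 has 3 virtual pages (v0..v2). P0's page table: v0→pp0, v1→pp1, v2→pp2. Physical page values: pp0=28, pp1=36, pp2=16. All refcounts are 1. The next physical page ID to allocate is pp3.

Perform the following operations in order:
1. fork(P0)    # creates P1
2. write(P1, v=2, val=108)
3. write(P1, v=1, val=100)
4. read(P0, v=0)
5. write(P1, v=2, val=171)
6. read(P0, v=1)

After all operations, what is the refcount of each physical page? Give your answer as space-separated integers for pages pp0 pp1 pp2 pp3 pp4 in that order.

Op 1: fork(P0) -> P1. 3 ppages; refcounts: pp0:2 pp1:2 pp2:2
Op 2: write(P1, v2, 108). refcount(pp2)=2>1 -> COPY to pp3. 4 ppages; refcounts: pp0:2 pp1:2 pp2:1 pp3:1
Op 3: write(P1, v1, 100). refcount(pp1)=2>1 -> COPY to pp4. 5 ppages; refcounts: pp0:2 pp1:1 pp2:1 pp3:1 pp4:1
Op 4: read(P0, v0) -> 28. No state change.
Op 5: write(P1, v2, 171). refcount(pp3)=1 -> write in place. 5 ppages; refcounts: pp0:2 pp1:1 pp2:1 pp3:1 pp4:1
Op 6: read(P0, v1) -> 36. No state change.

Answer: 2 1 1 1 1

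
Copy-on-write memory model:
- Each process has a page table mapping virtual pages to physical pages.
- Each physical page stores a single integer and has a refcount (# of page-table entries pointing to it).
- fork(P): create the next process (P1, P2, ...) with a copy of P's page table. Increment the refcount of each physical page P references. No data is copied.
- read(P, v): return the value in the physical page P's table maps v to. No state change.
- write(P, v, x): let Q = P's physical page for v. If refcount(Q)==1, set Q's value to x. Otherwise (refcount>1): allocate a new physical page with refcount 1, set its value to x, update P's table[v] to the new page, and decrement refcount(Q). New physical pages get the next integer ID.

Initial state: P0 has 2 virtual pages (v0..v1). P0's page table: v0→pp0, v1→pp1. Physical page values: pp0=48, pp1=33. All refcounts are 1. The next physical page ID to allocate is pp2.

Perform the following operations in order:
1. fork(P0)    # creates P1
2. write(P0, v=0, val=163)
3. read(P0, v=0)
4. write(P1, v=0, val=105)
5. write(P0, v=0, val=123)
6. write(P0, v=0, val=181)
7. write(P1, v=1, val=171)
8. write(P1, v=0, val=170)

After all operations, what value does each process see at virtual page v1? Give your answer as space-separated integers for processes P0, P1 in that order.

Answer: 33 171

Derivation:
Op 1: fork(P0) -> P1. 2 ppages; refcounts: pp0:2 pp1:2
Op 2: write(P0, v0, 163). refcount(pp0)=2>1 -> COPY to pp2. 3 ppages; refcounts: pp0:1 pp1:2 pp2:1
Op 3: read(P0, v0) -> 163. No state change.
Op 4: write(P1, v0, 105). refcount(pp0)=1 -> write in place. 3 ppages; refcounts: pp0:1 pp1:2 pp2:1
Op 5: write(P0, v0, 123). refcount(pp2)=1 -> write in place. 3 ppages; refcounts: pp0:1 pp1:2 pp2:1
Op 6: write(P0, v0, 181). refcount(pp2)=1 -> write in place. 3 ppages; refcounts: pp0:1 pp1:2 pp2:1
Op 7: write(P1, v1, 171). refcount(pp1)=2>1 -> COPY to pp3. 4 ppages; refcounts: pp0:1 pp1:1 pp2:1 pp3:1
Op 8: write(P1, v0, 170). refcount(pp0)=1 -> write in place. 4 ppages; refcounts: pp0:1 pp1:1 pp2:1 pp3:1
P0: v1 -> pp1 = 33
P1: v1 -> pp3 = 171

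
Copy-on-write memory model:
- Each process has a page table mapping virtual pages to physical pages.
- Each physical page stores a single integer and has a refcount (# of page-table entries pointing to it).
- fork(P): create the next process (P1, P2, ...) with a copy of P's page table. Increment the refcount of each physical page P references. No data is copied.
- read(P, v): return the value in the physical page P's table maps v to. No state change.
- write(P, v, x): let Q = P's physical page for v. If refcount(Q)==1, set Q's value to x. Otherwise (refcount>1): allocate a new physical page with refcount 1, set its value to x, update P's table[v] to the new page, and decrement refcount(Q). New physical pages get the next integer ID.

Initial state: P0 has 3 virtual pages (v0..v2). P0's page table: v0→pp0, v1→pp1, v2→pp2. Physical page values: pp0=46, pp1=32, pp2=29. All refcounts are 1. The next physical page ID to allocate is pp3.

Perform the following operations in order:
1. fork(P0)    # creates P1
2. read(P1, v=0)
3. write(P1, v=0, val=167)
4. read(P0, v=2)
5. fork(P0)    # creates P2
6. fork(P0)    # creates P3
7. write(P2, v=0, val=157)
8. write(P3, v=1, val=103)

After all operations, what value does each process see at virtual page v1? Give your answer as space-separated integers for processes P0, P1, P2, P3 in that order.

Answer: 32 32 32 103

Derivation:
Op 1: fork(P0) -> P1. 3 ppages; refcounts: pp0:2 pp1:2 pp2:2
Op 2: read(P1, v0) -> 46. No state change.
Op 3: write(P1, v0, 167). refcount(pp0)=2>1 -> COPY to pp3. 4 ppages; refcounts: pp0:1 pp1:2 pp2:2 pp3:1
Op 4: read(P0, v2) -> 29. No state change.
Op 5: fork(P0) -> P2. 4 ppages; refcounts: pp0:2 pp1:3 pp2:3 pp3:1
Op 6: fork(P0) -> P3. 4 ppages; refcounts: pp0:3 pp1:4 pp2:4 pp3:1
Op 7: write(P2, v0, 157). refcount(pp0)=3>1 -> COPY to pp4. 5 ppages; refcounts: pp0:2 pp1:4 pp2:4 pp3:1 pp4:1
Op 8: write(P3, v1, 103). refcount(pp1)=4>1 -> COPY to pp5. 6 ppages; refcounts: pp0:2 pp1:3 pp2:4 pp3:1 pp4:1 pp5:1
P0: v1 -> pp1 = 32
P1: v1 -> pp1 = 32
P2: v1 -> pp1 = 32
P3: v1 -> pp5 = 103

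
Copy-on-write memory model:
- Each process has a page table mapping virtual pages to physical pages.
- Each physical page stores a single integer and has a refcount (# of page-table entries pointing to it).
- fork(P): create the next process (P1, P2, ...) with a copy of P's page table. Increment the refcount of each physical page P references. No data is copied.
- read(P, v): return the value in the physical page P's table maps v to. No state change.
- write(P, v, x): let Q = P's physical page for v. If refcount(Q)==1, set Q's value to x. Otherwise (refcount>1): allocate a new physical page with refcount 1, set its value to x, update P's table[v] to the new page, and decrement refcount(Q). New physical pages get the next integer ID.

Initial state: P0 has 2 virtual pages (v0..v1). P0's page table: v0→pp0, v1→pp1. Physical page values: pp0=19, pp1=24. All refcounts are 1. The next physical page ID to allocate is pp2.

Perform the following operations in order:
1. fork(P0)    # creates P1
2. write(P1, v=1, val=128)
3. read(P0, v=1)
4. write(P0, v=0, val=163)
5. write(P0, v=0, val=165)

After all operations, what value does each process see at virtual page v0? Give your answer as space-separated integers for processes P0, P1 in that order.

Answer: 165 19

Derivation:
Op 1: fork(P0) -> P1. 2 ppages; refcounts: pp0:2 pp1:2
Op 2: write(P1, v1, 128). refcount(pp1)=2>1 -> COPY to pp2. 3 ppages; refcounts: pp0:2 pp1:1 pp2:1
Op 3: read(P0, v1) -> 24. No state change.
Op 4: write(P0, v0, 163). refcount(pp0)=2>1 -> COPY to pp3. 4 ppages; refcounts: pp0:1 pp1:1 pp2:1 pp3:1
Op 5: write(P0, v0, 165). refcount(pp3)=1 -> write in place. 4 ppages; refcounts: pp0:1 pp1:1 pp2:1 pp3:1
P0: v0 -> pp3 = 165
P1: v0 -> pp0 = 19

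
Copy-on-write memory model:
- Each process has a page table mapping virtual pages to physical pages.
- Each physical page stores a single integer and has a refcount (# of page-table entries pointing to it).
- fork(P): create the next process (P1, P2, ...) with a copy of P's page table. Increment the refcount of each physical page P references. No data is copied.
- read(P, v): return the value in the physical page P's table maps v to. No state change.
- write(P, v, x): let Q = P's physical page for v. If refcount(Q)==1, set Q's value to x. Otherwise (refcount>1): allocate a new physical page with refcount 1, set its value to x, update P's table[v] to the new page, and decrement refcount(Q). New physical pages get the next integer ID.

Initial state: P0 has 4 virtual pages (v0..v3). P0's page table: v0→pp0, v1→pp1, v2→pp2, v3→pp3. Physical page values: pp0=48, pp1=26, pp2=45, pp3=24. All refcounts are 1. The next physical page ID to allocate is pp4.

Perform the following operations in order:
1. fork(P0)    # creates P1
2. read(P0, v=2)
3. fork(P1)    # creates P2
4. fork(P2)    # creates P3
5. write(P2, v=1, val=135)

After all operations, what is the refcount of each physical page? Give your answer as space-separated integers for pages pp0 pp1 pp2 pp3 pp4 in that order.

Op 1: fork(P0) -> P1. 4 ppages; refcounts: pp0:2 pp1:2 pp2:2 pp3:2
Op 2: read(P0, v2) -> 45. No state change.
Op 3: fork(P1) -> P2. 4 ppages; refcounts: pp0:3 pp1:3 pp2:3 pp3:3
Op 4: fork(P2) -> P3. 4 ppages; refcounts: pp0:4 pp1:4 pp2:4 pp3:4
Op 5: write(P2, v1, 135). refcount(pp1)=4>1 -> COPY to pp4. 5 ppages; refcounts: pp0:4 pp1:3 pp2:4 pp3:4 pp4:1

Answer: 4 3 4 4 1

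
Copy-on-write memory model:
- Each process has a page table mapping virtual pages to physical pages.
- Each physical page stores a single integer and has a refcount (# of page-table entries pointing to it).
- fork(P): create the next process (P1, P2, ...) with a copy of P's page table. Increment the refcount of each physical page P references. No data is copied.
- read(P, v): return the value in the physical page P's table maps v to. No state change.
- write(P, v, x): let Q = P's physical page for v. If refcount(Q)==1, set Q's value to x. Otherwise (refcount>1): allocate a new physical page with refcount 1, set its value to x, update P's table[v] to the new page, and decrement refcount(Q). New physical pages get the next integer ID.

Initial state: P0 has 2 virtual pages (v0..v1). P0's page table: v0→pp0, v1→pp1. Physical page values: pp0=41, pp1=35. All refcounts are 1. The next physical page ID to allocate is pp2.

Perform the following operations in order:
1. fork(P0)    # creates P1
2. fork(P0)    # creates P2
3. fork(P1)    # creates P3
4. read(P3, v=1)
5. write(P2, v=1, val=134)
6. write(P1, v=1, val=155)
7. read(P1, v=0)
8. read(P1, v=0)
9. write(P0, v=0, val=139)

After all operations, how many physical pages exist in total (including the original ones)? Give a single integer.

Answer: 5

Derivation:
Op 1: fork(P0) -> P1. 2 ppages; refcounts: pp0:2 pp1:2
Op 2: fork(P0) -> P2. 2 ppages; refcounts: pp0:3 pp1:3
Op 3: fork(P1) -> P3. 2 ppages; refcounts: pp0:4 pp1:4
Op 4: read(P3, v1) -> 35. No state change.
Op 5: write(P2, v1, 134). refcount(pp1)=4>1 -> COPY to pp2. 3 ppages; refcounts: pp0:4 pp1:3 pp2:1
Op 6: write(P1, v1, 155). refcount(pp1)=3>1 -> COPY to pp3. 4 ppages; refcounts: pp0:4 pp1:2 pp2:1 pp3:1
Op 7: read(P1, v0) -> 41. No state change.
Op 8: read(P1, v0) -> 41. No state change.
Op 9: write(P0, v0, 139). refcount(pp0)=4>1 -> COPY to pp4. 5 ppages; refcounts: pp0:3 pp1:2 pp2:1 pp3:1 pp4:1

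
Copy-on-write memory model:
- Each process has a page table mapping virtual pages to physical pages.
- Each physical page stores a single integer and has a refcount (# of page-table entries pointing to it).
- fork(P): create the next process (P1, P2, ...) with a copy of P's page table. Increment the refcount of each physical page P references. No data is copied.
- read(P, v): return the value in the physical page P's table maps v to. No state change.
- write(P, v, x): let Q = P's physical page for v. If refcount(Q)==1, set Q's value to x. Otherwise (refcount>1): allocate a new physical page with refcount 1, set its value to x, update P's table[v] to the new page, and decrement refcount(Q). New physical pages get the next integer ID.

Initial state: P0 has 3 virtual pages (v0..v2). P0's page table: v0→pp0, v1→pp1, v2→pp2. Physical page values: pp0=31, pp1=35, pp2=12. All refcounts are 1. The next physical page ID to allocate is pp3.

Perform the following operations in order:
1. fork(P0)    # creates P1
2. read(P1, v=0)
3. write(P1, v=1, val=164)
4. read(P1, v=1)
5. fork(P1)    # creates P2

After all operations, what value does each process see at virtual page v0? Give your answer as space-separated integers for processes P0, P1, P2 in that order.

Op 1: fork(P0) -> P1. 3 ppages; refcounts: pp0:2 pp1:2 pp2:2
Op 2: read(P1, v0) -> 31. No state change.
Op 3: write(P1, v1, 164). refcount(pp1)=2>1 -> COPY to pp3. 4 ppages; refcounts: pp0:2 pp1:1 pp2:2 pp3:1
Op 4: read(P1, v1) -> 164. No state change.
Op 5: fork(P1) -> P2. 4 ppages; refcounts: pp0:3 pp1:1 pp2:3 pp3:2
P0: v0 -> pp0 = 31
P1: v0 -> pp0 = 31
P2: v0 -> pp0 = 31

Answer: 31 31 31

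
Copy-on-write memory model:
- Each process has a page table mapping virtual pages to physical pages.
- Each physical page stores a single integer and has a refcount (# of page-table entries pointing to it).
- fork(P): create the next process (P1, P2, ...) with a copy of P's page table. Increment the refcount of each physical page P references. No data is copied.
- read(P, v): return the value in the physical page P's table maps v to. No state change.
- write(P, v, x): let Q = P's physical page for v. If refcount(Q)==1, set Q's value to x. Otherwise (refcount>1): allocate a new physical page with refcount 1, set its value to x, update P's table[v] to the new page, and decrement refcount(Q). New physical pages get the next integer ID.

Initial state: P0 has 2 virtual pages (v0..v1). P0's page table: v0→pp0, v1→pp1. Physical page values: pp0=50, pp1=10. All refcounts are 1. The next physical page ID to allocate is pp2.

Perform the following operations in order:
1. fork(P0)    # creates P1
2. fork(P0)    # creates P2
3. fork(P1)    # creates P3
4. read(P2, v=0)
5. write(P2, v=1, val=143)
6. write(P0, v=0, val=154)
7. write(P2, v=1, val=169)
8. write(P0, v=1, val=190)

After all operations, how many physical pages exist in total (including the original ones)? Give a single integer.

Answer: 5

Derivation:
Op 1: fork(P0) -> P1. 2 ppages; refcounts: pp0:2 pp1:2
Op 2: fork(P0) -> P2. 2 ppages; refcounts: pp0:3 pp1:3
Op 3: fork(P1) -> P3. 2 ppages; refcounts: pp0:4 pp1:4
Op 4: read(P2, v0) -> 50. No state change.
Op 5: write(P2, v1, 143). refcount(pp1)=4>1 -> COPY to pp2. 3 ppages; refcounts: pp0:4 pp1:3 pp2:1
Op 6: write(P0, v0, 154). refcount(pp0)=4>1 -> COPY to pp3. 4 ppages; refcounts: pp0:3 pp1:3 pp2:1 pp3:1
Op 7: write(P2, v1, 169). refcount(pp2)=1 -> write in place. 4 ppages; refcounts: pp0:3 pp1:3 pp2:1 pp3:1
Op 8: write(P0, v1, 190). refcount(pp1)=3>1 -> COPY to pp4. 5 ppages; refcounts: pp0:3 pp1:2 pp2:1 pp3:1 pp4:1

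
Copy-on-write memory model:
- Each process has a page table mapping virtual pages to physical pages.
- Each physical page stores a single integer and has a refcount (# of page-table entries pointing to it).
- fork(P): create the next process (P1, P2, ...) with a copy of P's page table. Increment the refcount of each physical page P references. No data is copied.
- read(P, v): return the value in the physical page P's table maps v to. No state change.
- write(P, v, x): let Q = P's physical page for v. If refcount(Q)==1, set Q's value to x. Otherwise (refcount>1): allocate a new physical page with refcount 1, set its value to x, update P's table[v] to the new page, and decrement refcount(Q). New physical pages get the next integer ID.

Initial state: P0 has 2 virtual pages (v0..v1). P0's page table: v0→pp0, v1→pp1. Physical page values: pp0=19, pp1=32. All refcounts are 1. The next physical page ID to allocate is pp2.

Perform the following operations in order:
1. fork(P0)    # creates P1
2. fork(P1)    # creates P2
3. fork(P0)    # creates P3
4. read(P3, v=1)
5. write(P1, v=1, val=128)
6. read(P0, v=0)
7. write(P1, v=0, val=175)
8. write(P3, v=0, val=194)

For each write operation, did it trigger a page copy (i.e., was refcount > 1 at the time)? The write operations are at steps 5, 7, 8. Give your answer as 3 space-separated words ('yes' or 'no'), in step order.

Op 1: fork(P0) -> P1. 2 ppages; refcounts: pp0:2 pp1:2
Op 2: fork(P1) -> P2. 2 ppages; refcounts: pp0:3 pp1:3
Op 3: fork(P0) -> P3. 2 ppages; refcounts: pp0:4 pp1:4
Op 4: read(P3, v1) -> 32. No state change.
Op 5: write(P1, v1, 128). refcount(pp1)=4>1 -> COPY to pp2. 3 ppages; refcounts: pp0:4 pp1:3 pp2:1
Op 6: read(P0, v0) -> 19. No state change.
Op 7: write(P1, v0, 175). refcount(pp0)=4>1 -> COPY to pp3. 4 ppages; refcounts: pp0:3 pp1:3 pp2:1 pp3:1
Op 8: write(P3, v0, 194). refcount(pp0)=3>1 -> COPY to pp4. 5 ppages; refcounts: pp0:2 pp1:3 pp2:1 pp3:1 pp4:1

yes yes yes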